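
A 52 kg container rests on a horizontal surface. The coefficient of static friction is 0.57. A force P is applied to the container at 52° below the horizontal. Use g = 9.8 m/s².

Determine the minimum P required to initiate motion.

P ≈ 1740 N

N = m g + P sin α (the push presses the container into the horizontal surface).
At impending slip, P cos α = μ_s N = μ_s (m g + P sin α).
Solving: P (cos α − μ_s sin α) = μ_s m g → P = 0.57×510/(cos 52° − 0.57 sin 52°) = 290/0.1665 = 1740 N.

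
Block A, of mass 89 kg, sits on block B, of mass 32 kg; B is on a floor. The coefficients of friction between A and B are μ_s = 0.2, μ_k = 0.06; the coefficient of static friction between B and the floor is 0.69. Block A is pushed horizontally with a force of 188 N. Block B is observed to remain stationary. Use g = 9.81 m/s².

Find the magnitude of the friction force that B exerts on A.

The normal force B exerts on A is simply A's weight, N₁ = 873.1 N.
Maximum static friction on A from B: μ_s N₁ = 0.2×873.1 = 174.6 N.
P = 188 N exceeds that limit, so A slips over B and the interface friction becomes kinetic: f₁ = μ_k N₁ = 0.06×873.1 = 52.4 N.
By Newton's third law B feels 52.4 N forward from A. With B stationary, the floor's static friction on B balances it: f₂ = 52.4 N (well within μ_s(m_A+m_B)g = 819 N).

f ≈ 52.4 N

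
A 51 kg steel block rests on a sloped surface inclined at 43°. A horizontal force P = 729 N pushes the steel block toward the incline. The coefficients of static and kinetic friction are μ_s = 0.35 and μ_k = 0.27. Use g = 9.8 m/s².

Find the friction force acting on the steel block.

f ≈ 192 N (down the incline)

Resolve perpendicular to the incline: N = m g cos θ + P sin θ = 51×9.8×cos 43° + 729×sin 43° = 862.7 N.
Along the incline, the net driving force (taking up-slope positive) is P cos θ − m g sin θ = 533.2 − 340.9 = 192.3 N, so equilibrium requires friction f = -192.3 N (down-slope).
Maximum static friction: μ_s N = 0.35 × 862.7 = 301.9 N.
|f_req| = 192.3 ≤ 301.9 N → the steel block is in equilibrium; friction equals the required value.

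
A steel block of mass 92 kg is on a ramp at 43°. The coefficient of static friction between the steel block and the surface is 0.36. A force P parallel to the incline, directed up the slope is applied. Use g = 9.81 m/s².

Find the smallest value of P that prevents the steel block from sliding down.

The steel block tends to slide down (tan θ > μ_s), so at the point of impending slip friction acts up-slope at its limit: f = μ_s N.
P is parallel to the surface, so N = m g cos θ = 660 N.
Along the incline: P + μ_s N = m g sin θ, so P = 616 − 0.36×660 = 378 N.

P_min ≈ 378 N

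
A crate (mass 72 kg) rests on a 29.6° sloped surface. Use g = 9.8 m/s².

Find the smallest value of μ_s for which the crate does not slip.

At the slip threshold m g sin θ = μ_s m g cos θ, so μ_s,min = tan θ.
μ_s,min = tan 29.6° = 0.568.

μ_s,min ≈ 0.568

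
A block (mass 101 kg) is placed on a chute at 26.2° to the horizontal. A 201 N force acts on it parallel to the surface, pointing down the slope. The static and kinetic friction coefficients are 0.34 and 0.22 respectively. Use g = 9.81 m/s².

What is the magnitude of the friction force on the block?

Normal force: N = m g cos θ = 101 × 9.81 × cos 26.2° = 889 N.
Parallel to the incline, ΣF = 0 gives f = m g sin θ + P = 437.4 + 201 = 638.4 N (up-slope positive).
Static friction can supply at most μ_s N = 302.3 N.
Since |638.4| > 302.3 N, static friction cannot hold it; the block slides down the incline and kinetic friction applies: f = μ_k N = 0.22 × 889 = 196 N.

f ≈ 196 N (up the incline)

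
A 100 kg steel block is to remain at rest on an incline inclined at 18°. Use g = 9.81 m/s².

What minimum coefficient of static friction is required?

μ_s,min ≈ 0.325

At the slip threshold m g sin θ = μ_s m g cos θ, so μ_s,min = tan θ.
μ_s,min = tan 18° = 0.325.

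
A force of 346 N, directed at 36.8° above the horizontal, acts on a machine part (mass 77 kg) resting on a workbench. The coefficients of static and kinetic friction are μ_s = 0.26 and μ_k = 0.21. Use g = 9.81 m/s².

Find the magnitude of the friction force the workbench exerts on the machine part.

N = m g − P sin α = 755.4 − 346×sin 36.8° = 548.1 N.
Horizontally, friction must balance P cos α = 277.1 N.
μ_s N = 0.26 × 548.1 = 142.5 N.
The required friction exceeds μ_s N, so the machine part moves and f = μ_k N = 115 N.

f ≈ 115 N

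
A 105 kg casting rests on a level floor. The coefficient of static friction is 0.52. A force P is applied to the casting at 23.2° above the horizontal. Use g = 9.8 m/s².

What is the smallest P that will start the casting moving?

P ≈ 476 N

N = m g − P sin α (the pull lifts the casting).
At impending slip, P cos α = μ_s N = μ_s (m g − P sin α).
Solving: P (cos α + μ_s sin α) = μ_s m g → P = 0.52×1030/(cos 23.2° + 0.52 sin 23.2°) = 535/1.124 = 476 N.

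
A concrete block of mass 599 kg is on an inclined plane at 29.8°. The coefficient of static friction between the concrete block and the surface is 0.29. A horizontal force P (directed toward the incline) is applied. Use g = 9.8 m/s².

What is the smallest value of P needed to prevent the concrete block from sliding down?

P_min ≈ 1420 N

The concrete block tends to slide down (tan θ > μ_s), so at the point of impending slip friction acts up-slope at its limit: f = μ_s N.
Perpendicular to the incline: N = m g cos θ + P sin θ.
Along the incline: P cos θ + μ_s N = m g sin θ, i.e. P cos θ + μ_s (m g cos θ + P sin θ) = m g sin θ.
Solving, P (cos θ + μ_s sin θ) = m g (sin θ − μ_s cos θ), so P = 5870×0.2453/1.012 = 1420 N.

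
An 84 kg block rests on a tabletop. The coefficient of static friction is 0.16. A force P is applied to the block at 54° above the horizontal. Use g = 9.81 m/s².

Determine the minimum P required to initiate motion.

N = m g − P sin α (the pull lifts the block).
At impending slip, P cos α = μ_s N = μ_s (m g − P sin α).
Solving: P (cos α + μ_s sin α) = μ_s m g → P = 0.16×824/(cos 54° + 0.16 sin 54°) = 132/0.7172 = 184 N.

P ≈ 184 N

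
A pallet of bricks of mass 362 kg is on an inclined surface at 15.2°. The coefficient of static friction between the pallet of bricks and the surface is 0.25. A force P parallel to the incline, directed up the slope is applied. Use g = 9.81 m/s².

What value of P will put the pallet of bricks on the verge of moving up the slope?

P ≈ 1790 N

At impending motion up the slope, friction acts down-slope at its limit: f = μ_s N.
P is parallel to the surface, so N = m g cos θ = 3430 N.
Along the incline: P = m g sin θ + μ_s N = 931 + 0.25×3430 = 1790 N.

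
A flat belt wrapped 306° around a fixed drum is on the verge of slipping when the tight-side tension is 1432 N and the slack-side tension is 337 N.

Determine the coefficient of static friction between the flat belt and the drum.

μ ≈ 0.271

T₂/T₁ = e^{μβ} → μ = ln(T₂/T₁)/β.
β = 306° = 5.341 rad.
μ = ln(1432/337)/5.341 = ln(4.249)/5.341 = 0.271.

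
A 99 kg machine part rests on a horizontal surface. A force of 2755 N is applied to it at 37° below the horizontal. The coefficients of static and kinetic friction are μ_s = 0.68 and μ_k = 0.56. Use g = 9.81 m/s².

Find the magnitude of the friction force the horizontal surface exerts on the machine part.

f ≈ 1470 N

Vertical equilibrium gives N = m g + P sin α = 2629 N.
Horizontally, friction must balance P cos α = 2200 N.
μ_s N = 0.68 × 2629 = 1788 N.
2200 > 1788 N → the machine part slides; f = μ_k N = 0.56×2629 = 1470 N.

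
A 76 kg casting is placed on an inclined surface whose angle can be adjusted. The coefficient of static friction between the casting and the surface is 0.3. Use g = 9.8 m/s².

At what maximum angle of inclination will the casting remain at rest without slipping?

θ_max ≈ 16.7°

At the slip threshold, m g sin θ = μ_s · m g cos θ, so tan θ = μ_s.
θ_max = arctan(0.3) = 16.7°.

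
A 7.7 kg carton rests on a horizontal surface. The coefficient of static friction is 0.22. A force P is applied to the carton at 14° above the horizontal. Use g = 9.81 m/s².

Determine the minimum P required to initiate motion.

N = m g − P sin α (the pull lifts the carton).
At impending slip, P cos α = μ_s N = μ_s (m g − P sin α).
Solving: P (cos α + μ_s sin α) = μ_s m g → P = 0.22×75.5/(cos 14° + 0.22 sin 14°) = 16.6/1.024 = 16.2 N.

P ≈ 16.2 N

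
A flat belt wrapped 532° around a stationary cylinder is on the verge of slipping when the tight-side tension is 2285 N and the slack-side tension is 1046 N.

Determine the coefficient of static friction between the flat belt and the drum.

μ ≈ 0.0842

T₂/T₁ = e^{μβ} → μ = ln(T₂/T₁)/β.
β = 532° = 9.285 rad.
μ = ln(2285/1046)/9.285 = ln(2.185)/9.285 = 0.0842.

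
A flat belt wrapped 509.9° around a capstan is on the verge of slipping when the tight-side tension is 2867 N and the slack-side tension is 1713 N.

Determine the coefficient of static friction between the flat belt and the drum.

T₂/T₁ = e^{μβ} → μ = ln(T₂/T₁)/β.
β = 509.9° = 8.899 rad.
μ = ln(2867/1713)/8.899 = ln(1.674)/8.899 = 0.0579.

μ ≈ 0.0579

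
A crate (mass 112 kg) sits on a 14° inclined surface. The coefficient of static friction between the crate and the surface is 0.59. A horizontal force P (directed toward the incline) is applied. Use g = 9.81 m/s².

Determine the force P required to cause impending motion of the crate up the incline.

P ≈ 1080 N

At impending motion up the slope, friction acts down-slope at its limit: f = μ_s N.
Perpendicular to the incline: N = m g cos θ + P sin θ.
Along the incline: P cos θ = m g sin θ + μ_s N = m g sin θ + μ_s (m g cos θ + P sin θ).
Solving, P (cos θ − μ_s sin θ) = m g (sin θ + μ_s cos θ), so P = 112×9.81×(sin 14° + 0.59 cos 14°)/(cos 14° − 0.59 sin 14°) = 1100×0.8144/0.8276 = 1080 N.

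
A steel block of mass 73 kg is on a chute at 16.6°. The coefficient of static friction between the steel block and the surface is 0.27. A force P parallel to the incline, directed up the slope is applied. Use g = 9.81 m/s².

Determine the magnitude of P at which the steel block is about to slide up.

At impending motion up the slope, friction acts down-slope at its limit: f = μ_s N.
P is parallel to the surface, so N = m g cos θ = 686 N.
Along the incline: P = m g sin θ + μ_s N = 205 + 0.27×686 = 390 N.

P ≈ 390 N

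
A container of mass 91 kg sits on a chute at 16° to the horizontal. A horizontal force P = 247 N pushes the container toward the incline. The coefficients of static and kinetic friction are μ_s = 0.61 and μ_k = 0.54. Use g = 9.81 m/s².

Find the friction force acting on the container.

f ≈ 8.63 N (up the incline)

Normal direction: N = m g cos θ + P sin θ = 926.2 N.
Parallel to the incline: P cos θ − m g sin θ = 237.4 − 246.1 = -8.633 N; the friction needed to balance this is 8.633 N acting up the slope.
Maximum static friction: μ_s N = 0.61 × 926.2 = 565 N.
|f_req| = 8.633 ≤ 565 N → the container is in equilibrium; friction equals the required value.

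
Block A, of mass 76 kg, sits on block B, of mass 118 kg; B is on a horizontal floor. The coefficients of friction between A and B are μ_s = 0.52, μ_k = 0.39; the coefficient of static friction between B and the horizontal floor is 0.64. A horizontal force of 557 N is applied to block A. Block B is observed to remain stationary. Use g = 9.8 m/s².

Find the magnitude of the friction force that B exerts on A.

f ≈ 290 N

Normal force at the A–B interface: N₁ = m_A g = 744.8 N.
Maximum static friction on A from B: μ_s N₁ = 0.52×744.8 = 387.3 N.
Since P = 557 N > 387.3 N, A slides on B; the A–B friction is kinetic: f₁ = μ_k N₁ = 0.39×744.8 = 290 N.
B experiences an equal 290 N forward from A (third law). B is in equilibrium, so the floor supplies f₂ = 290 N of static friction (limit μ_s(m_A+m_B)g = 1217 N, not exceeded).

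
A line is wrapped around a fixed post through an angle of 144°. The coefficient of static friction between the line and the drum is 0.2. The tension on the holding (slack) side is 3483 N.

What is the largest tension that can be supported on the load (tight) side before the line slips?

At impending slip the capstan equation gives T₂/T₁ = e^{μβ} with β in radians.
β = 144° × π/180 = 2.513 rad.
e^{μβ} = e^{0.2×2.513} = 1.653.
T₂ = T₁ · e^{μβ} = 3483 × 1.653 = 5760 N.

T_max ≈ 5760 N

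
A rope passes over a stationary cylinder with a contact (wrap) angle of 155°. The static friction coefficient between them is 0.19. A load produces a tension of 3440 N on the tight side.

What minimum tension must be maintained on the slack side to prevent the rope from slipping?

T_min ≈ 2060 N

Capstan equation at impending slip: T_tight/T_slack = e^{μβ}.
β = 155° = 2.705 rad; e^{μβ} = e^{0.19×2.705} = 1.672.
T_slack = T_tight / e^{μβ} = 3440 / 1.672 = 2060 N.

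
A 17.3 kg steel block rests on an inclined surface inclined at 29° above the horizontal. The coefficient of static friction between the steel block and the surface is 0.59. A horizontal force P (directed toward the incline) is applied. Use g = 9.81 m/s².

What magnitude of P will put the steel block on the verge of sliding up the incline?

P ≈ 289 N

At impending motion up the slope, friction acts down-slope at its limit: f = μ_s N.
Perpendicular to the incline: N = m g cos θ + P sin θ.
Along the incline: P cos θ = m g sin θ + μ_s N = m g sin θ + μ_s (m g cos θ + P sin θ).
Solving, P (cos θ − μ_s sin θ) = m g (sin θ + μ_s cos θ), so P = 17.3×9.81×(sin 29° + 0.59 cos 29°)/(cos 29° − 0.59 sin 29°) = 170×1.001/0.5886 = 289 N.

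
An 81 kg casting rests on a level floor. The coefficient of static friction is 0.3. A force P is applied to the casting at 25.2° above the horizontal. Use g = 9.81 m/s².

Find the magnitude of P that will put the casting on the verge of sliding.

P ≈ 231 N

N = m g − P sin α (the pull lifts the casting).
At impending slip, P cos α = μ_s N = μ_s (m g − P sin α).
Solving: P (cos α + μ_s sin α) = μ_s m g → P = 0.3×795/(cos 25.2° + 0.3 sin 25.2°) = 238/1.033 = 231 N.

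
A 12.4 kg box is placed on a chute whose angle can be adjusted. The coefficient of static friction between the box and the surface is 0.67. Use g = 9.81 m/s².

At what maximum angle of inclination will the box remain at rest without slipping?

At the slip threshold, m g sin θ = μ_s · m g cos θ, so tan θ = μ_s.
θ_max = arctan(0.67) = 33.8°.

θ_max ≈ 33.8°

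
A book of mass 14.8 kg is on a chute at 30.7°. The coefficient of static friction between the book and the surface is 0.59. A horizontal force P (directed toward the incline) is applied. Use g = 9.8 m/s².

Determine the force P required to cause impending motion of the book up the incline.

P ≈ 264 N

At impending motion up the slope, friction acts down-slope at its limit: f = μ_s N.
Perpendicular to the incline: N = m g cos θ + P sin θ.
Along the incline: P cos θ = m g sin θ + μ_s N = m g sin θ + μ_s (m g cos θ + P sin θ).
Solving, P (cos θ − μ_s sin θ) = m g (sin θ + μ_s cos θ), so P = 14.8×9.8×(sin 30.7° + 0.59 cos 30.7°)/(cos 30.7° − 0.59 sin 30.7°) = 145×1.018/0.5586 = 264 N.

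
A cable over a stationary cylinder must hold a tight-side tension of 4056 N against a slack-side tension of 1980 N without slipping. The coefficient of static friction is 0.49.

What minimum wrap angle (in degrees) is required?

β_min ≈ 83.9°

T₂/T₁ = e^{μβ} → β = ln(T₂/T₁)/μ.
β = ln(4056/1980)/0.49 = 0.7171/0.49 = 1.463 rad.
In degrees: β = 1.463 × 180/π = 83.9°.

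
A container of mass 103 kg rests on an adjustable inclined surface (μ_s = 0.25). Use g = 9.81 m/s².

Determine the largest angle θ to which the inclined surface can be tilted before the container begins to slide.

At the slip threshold, m g sin θ = μ_s · m g cos θ, so tan θ = μ_s.
θ_max = arctan(0.25) = 14°.

θ_max ≈ 14°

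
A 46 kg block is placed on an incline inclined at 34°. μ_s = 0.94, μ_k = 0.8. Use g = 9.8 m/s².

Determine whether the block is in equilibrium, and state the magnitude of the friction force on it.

f ≈ 252 N

N = m g cos θ = 374 N.
Down-slope weight component: m g sin θ = 252 N.
μ_s N = 351 N.
252 ≤ 351 N, so it stays put; friction = 252 N.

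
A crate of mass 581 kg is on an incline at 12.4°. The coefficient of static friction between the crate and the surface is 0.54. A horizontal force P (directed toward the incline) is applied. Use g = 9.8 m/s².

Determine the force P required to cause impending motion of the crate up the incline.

At impending motion up the slope, friction acts down-slope at its limit: f = μ_s N.
Perpendicular to the incline: N = m g cos θ + P sin θ.
Along the incline: P cos θ = m g sin θ + μ_s N = m g sin θ + μ_s (m g cos θ + P sin θ).
Solving, P (cos θ − μ_s sin θ) = m g (sin θ + μ_s cos θ), so P = 581×9.8×(sin 12.4° + 0.54 cos 12.4°)/(cos 12.4° − 0.54 sin 12.4°) = 5690×0.7421/0.8607 = 4910 N.

P ≈ 4910 N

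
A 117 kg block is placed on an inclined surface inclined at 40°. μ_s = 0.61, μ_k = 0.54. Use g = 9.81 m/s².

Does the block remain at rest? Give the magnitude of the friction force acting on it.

f ≈ 475 N

N = m g cos θ = 879 N.
Down-slope weight component: m g sin θ = 738 N.
μ_s N = 536 N.
738 > 536 N, so it slides; kinetic friction f = μ_k N = 0.54×879 = 475 N.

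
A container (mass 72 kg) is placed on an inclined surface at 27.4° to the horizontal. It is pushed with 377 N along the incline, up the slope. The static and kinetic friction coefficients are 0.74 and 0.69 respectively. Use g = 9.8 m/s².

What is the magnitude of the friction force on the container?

f ≈ 52.3 N (down the incline)

The normal reaction is N = m g cos θ = 626.4 N.
The friction needed for equilibrium is m g sin θ − P = 324.7 − 377 = -52.28 N, measured positive up-slope.
Static friction can supply at most μ_s N = 463.6 N.
Since |-52.28| ≤ 463.6 N, static friction is sufficient; f equals the required value, not μ_s N.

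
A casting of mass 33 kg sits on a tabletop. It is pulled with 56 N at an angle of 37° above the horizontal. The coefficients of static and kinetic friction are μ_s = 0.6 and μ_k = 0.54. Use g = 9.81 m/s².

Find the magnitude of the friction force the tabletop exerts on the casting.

f ≈ 44.7 N

Vertical equilibrium gives N = m g − P sin α = 290 N.
Horizontally, friction must balance P cos α = 44.72 N.
μ_s N = 0.6 × 290 = 174 N.
Since 44.72 N does not exceed the limit, the casting stays at rest and f = 44.7 N.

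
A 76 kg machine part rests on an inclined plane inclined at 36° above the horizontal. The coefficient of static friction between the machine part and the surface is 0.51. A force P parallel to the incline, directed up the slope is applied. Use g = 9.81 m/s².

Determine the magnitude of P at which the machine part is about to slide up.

At impending motion up the slope, friction acts down-slope at its limit: f = μ_s N.
P is parallel to the surface, so N = m g cos θ = 603 N.
Along the incline: P = m g sin θ + μ_s N = 438 + 0.51×603 = 746 N.

P ≈ 746 N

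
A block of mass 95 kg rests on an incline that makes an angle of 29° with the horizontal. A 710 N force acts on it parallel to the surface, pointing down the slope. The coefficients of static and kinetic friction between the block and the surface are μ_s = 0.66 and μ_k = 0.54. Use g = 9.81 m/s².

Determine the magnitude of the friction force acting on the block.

f ≈ 440 N (up the incline)

Normal force: N = m g cos θ = 95 × 9.81 × cos 29° = 815.1 N.
For equilibrium along the incline the friction force must supply f = m g sin θ + P = 451.8 + 710 = 1162 N (positive meaning up-slope).
Maximum static friction available: μ_s N = 0.66 × 815.1 = 538 N.
|1162| exceeds 538 N, so the block slips down-slope; friction is kinetic, f = μ_k N = 0.54×815.1 = 440 N.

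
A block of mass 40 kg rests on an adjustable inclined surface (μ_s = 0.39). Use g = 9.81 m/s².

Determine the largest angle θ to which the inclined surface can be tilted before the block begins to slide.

θ_max ≈ 21.3°

At the slip threshold, m g sin θ = μ_s · m g cos θ, so tan θ = μ_s.
θ_max = arctan(0.39) = 21.3°.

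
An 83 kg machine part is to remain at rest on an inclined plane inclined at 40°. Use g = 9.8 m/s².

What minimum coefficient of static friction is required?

At the slip threshold m g sin θ = μ_s m g cos θ, so μ_s,min = tan θ.
μ_s,min = tan 40° = 0.839.

μ_s,min ≈ 0.839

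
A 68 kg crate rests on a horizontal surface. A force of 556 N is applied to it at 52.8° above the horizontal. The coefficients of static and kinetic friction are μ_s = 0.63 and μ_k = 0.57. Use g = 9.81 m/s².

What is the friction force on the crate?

f ≈ 128 N

Vertical equilibrium gives N = m g − P sin α = 224.2 N.
Horizontally, friction must balance P cos α = 336.2 N.
The static-friction limit is μ_s N = 141.3 N.
The required friction exceeds μ_s N, so the crate moves and f = μ_k N = 128 N.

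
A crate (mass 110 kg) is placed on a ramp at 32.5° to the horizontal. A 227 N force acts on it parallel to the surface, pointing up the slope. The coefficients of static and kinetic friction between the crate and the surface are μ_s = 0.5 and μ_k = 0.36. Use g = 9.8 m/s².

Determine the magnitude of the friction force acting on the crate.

The normal reaction is N = m g cos θ = 909.2 N.
Parallel to the incline, ΣF = 0 gives f = m g sin θ − P = 579.2 − 227 = 352.2 N (up-slope positive).
Maximum static friction available: μ_s N = 0.5 × 909.2 = 454.6 N.
Since |352.2| ≤ 454.6 N, no slip — friction simply equals what equilibrium demands.

f ≈ 352 N (up the incline)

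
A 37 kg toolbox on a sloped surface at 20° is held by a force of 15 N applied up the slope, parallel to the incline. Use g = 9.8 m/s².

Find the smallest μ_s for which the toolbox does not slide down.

N = m g cos θ = 340.7 N.
Friction must make up the shortfall along the incline: f = m g sin θ − P = 124 − 15 = 109 N.
At the threshold f = μ_s N, so μ_s,min = 109/340.7 = 0.32.

μ_s,min ≈ 0.32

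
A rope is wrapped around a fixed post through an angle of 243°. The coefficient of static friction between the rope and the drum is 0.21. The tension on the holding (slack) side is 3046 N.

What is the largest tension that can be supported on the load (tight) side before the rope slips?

At impending slip the capstan equation gives T₂/T₁ = e^{μβ} with β in radians.
β = 243° × π/180 = 4.241 rad.
e^{μβ} = e^{0.21×4.241} = 2.437.
T₂ = T₁ · e^{μβ} = 3046 × 2.437 = 7420 N.

T_max ≈ 7420 N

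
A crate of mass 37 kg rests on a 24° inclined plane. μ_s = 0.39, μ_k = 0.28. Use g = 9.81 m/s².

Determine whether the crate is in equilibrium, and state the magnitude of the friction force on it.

N = m g cos θ = 332 N.
Down-slope weight component: m g sin θ = 148 N.
μ_s N = 129 N.
148 > 129 N, so it slides; kinetic friction f = μ_k N = 0.28×332 = 92.8 N.

f ≈ 92.8 N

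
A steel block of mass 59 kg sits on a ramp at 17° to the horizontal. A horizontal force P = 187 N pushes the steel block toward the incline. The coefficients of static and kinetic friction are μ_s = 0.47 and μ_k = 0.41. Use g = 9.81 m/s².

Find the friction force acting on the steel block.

Resolve perpendicular to the incline: N = m g cos θ + P sin θ = 59×9.81×cos 17° + 187×sin 17° = 608.2 N.
Parallel to the incline: P cos θ − m g sin θ = 178.8 − 169.2 = 9.607 N; the friction needed to balance this is 9.607 N acting down the slope.
The limit of static friction is μ_s N = 285.8 N.
|f_req| = 9.607 ≤ 285.8 N → the steel block is in equilibrium; friction equals the required value.

f ≈ 9.61 N (down the incline)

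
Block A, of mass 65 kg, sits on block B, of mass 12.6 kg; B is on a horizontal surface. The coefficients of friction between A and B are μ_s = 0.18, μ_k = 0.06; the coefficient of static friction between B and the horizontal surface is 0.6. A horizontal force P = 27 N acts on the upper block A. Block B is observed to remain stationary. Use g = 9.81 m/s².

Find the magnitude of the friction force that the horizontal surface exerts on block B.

f ≈ 27 N

Between the blocks, N₁ = m_A g = 637.6 N.
So the A–B interface can sustain at most μ_s N₁ = 114.8 N of static friction.
P = 27 N is within that limit, so A and B move together (both at rest); the A–B friction is simply f₁ = P = 27 N.
B experiences an equal 27 N forward from A (third law). B is in equilibrium, so the floor supplies f₂ = 27 N of static friction (limit μ_s(m_A+m_B)g = 456.8 N, not exceeded).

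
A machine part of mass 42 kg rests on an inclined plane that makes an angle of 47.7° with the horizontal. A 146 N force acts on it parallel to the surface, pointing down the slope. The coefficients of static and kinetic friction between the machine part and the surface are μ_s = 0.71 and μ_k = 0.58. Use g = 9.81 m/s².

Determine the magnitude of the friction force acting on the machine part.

f ≈ 161 N (up the incline)

The normal reaction is N = m g cos θ = 277.3 N.
Parallel to the incline, ΣF = 0 gives f = m g sin θ + P = 304.7 + 146 = 450.7 N (up-slope positive).
Static friction can supply at most μ_s N = 196.9 N.
Since |450.7| > 196.9 N, static friction cannot hold it; the machine part slides down the incline and kinetic friction applies: f = μ_k N = 0.58 × 277.3 = 161 N.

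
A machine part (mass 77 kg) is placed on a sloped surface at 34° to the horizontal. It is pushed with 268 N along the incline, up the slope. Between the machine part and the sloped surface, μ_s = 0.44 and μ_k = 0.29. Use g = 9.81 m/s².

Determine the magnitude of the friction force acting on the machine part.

Normal force: N = m g cos θ = 77 × 9.81 × cos 34° = 626.2 N.
The friction needed for equilibrium is m g sin θ − P = 422.4 − 268 = 154.4 N, measured positive up-slope.
Maximum static friction available: μ_s N = 0.44 × 626.2 = 275.5 N.
Since |154.4| ≤ 275.5 N, no slip — friction simply equals what equilibrium demands.

f ≈ 154 N (up the incline)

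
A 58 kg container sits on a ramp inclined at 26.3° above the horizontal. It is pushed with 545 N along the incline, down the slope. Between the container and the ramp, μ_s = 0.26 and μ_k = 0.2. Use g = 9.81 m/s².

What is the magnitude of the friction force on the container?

The normal reaction is N = m g cos θ = 510.1 N.
For equilibrium along the incline the friction force must supply f = m g sin θ + P = 252.1 + 545 = 797.1 N (positive meaning up-slope).
The static-friction ceiling is μ_s N = 0.26 × 510.1 = 132.6 N.
|797.1| exceeds 132.6 N, so the container slips down-slope; friction is kinetic, f = μ_k N = 0.2×510.1 = 102 N.

f ≈ 102 N (up the incline)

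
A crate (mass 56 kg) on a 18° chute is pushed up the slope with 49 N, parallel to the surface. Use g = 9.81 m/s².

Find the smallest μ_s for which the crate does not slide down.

N = m g cos θ = 522.5 N.
Friction must make up the shortfall along the incline: f = m g sin θ − P = 169.8 − 49 = 120.8 N.
At the threshold f = μ_s N, so μ_s,min = 120.8/522.5 = 0.231.

μ_s,min ≈ 0.231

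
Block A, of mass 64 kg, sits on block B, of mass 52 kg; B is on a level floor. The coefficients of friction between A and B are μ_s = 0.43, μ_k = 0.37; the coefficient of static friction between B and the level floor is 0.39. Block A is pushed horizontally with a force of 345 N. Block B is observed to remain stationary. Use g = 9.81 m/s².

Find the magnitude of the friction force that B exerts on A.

f ≈ 232 N

The normal force B exerts on A is simply A's weight, N₁ = 627.8 N.
Maximum static friction on A from B: μ_s N₁ = 0.43×627.8 = 270 N.
P = 345 N exceeds that limit, so A slips over B and the interface friction becomes kinetic: f₁ = μ_k N₁ = 0.37×627.8 = 232 N.
By Newton's third law B feels 232 N forward from A. With B stationary, the floor's static friction on B balances it: f₂ = 232 N (well within μ_s(m_A+m_B)g = 443.8 N).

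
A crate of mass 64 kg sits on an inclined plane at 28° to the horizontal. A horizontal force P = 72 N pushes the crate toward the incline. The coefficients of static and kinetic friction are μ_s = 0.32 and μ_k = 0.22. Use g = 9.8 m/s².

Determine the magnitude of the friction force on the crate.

Resolve perpendicular to the incline: N = m g cos θ + P sin θ = 64×9.8×cos 28° + 72×sin 28° = 587.6 N.
Parallel to the incline: P cos θ − m g sin θ = 63.57 − 294.5 = -230.9 N; the friction needed to balance this is 230.9 N acting up the slope.
The limit of static friction is μ_s N = 188 N.
The required 230.9 N exceeds the static limit, so the crate slides down-slope and f = μ_k N = 0.22×587.6 = 129 N.

f ≈ 129 N (up the incline)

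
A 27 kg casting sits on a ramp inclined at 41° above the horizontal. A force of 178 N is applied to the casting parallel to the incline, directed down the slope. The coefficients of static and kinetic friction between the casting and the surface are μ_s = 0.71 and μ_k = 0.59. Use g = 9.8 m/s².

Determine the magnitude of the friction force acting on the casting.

f ≈ 118 N (up the incline)

Normal force: N = m g cos θ = 27 × 9.8 × cos 41° = 199.7 N.
Parallel to the incline, ΣF = 0 gives f = m g sin θ + P = 173.6 + 178 = 351.6 N (up-slope positive).
Static friction can supply at most μ_s N = 141.8 N.
Since |351.6| > 141.8 N, static friction cannot hold it; the casting slides down the incline and kinetic friction applies: f = μ_k N = 0.59 × 199.7 = 118 N.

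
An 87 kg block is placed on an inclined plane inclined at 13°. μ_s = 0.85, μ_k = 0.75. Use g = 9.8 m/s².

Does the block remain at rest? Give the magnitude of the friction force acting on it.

N = m g cos θ = 831 N.
Down-slope weight component: m g sin θ = 192 N.
μ_s N = 706 N.
192 ≤ 706 N, so it stays put; friction = 192 N.

f ≈ 192 N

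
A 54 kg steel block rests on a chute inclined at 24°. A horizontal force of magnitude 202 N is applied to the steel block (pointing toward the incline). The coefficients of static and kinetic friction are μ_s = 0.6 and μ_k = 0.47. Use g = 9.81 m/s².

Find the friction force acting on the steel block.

f ≈ 30.9 N (up the incline)

Resolve perpendicular to the incline: N = m g cos θ + P sin θ = 54×9.81×cos 24° + 202×sin 24° = 566.1 N.
Parallel to the incline: P cos θ − m g sin θ = 184.5 − 215.5 = -30.93 N; the friction needed to balance this is 30.93 N acting up the slope.
Maximum static friction: μ_s N = 0.6 × 566.1 = 339.7 N.
|f_req| = 30.93 ≤ 339.7 N → the steel block is in equilibrium; friction equals the required value.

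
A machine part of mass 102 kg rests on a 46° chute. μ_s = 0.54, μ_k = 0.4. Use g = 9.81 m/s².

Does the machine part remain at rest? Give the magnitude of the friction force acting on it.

f ≈ 278 N

N = m g cos θ = 695 N.
Down-slope weight component: m g sin θ = 720 N.
μ_s N = 375 N.
720 > 375 N, so it slides; kinetic friction f = μ_k N = 0.4×695 = 278 N.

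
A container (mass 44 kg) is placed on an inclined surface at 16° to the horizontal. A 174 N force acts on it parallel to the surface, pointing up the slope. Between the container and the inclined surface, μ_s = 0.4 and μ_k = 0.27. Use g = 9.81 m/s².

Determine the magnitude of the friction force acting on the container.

Perpendicular to the surface, N = m g cos θ = 44·9.81·cos 16° = 414.9 N.
The friction needed for equilibrium is m g sin θ − P = 119 − 174 = -55.02 N, measured positive up-slope.
The static-friction ceiling is μ_s N = 0.4 × 414.9 = 166 N.
Since |-55.02| ≤ 166 N, no slip — friction simply equals what equilibrium demands.

f ≈ 55 N (down the incline)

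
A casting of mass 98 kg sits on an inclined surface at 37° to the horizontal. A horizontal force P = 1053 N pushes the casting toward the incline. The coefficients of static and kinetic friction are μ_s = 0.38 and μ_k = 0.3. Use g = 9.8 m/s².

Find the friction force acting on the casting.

Normal direction: N = m g cos θ + P sin θ = 1401 N.
Parallel to the incline: P cos θ − m g sin θ = 841 − 578 = 263 N; the friction needed to balance this is 263 N acting down the slope.
The limit of static friction is μ_s N = 532.3 N.
|f_req| = 263 ≤ 532.3 N → the casting is in equilibrium; friction equals the required value.

f ≈ 263 N (down the incline)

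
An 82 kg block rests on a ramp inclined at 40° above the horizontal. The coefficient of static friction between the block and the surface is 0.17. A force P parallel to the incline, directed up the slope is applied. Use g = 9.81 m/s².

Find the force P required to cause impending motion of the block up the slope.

P ≈ 622 N

At impending motion up the slope, friction acts down-slope at its limit: f = μ_s N.
P is parallel to the surface, so N = m g cos θ = 616 N.
Along the incline: P = m g sin θ + μ_s N = 517 + 0.17×616 = 622 N.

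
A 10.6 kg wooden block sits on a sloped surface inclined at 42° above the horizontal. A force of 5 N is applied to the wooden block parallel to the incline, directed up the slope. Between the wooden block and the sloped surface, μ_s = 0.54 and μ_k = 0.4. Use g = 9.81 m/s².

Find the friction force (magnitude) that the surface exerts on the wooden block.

Normal force: N = m g cos θ = 10.6 × 9.81 × cos 42° = 77.28 N.
The friction needed for equilibrium is m g sin θ − P = 69.58 − 5 = 64.58 N, measured positive up-slope.
Maximum static friction available: μ_s N = 0.54 × 77.28 = 41.73 N.
Since |64.58| > 41.73 N, static friction cannot hold it; the wooden block slides down the incline and kinetic friction applies: f = μ_k N = 0.4 × 77.28 = 30.9 N.

f ≈ 30.9 N (up the incline)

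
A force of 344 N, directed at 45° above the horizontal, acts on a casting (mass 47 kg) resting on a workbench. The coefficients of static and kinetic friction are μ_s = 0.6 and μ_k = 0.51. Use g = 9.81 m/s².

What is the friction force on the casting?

N = m g − P sin α = 461.1 − 344×sin 45° = 217.8 N.
The horizontal driving force is P cos α = 243.2 N, so equilibrium needs friction f = 243.2 N.
The static-friction limit is μ_s N = 130.7 N.
243.2 > 130.7 N → the casting slides; f = μ_k N = 0.51×217.8 = 111 N.

f ≈ 111 N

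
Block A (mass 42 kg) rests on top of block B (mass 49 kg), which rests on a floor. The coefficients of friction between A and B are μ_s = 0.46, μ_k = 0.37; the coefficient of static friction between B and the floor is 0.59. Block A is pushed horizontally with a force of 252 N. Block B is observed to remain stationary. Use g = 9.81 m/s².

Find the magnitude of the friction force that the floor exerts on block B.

f ≈ 152 N

Normal force at the A–B interface: N₁ = m_A g = 412 N.
So the A–B interface can sustain at most μ_s N₁ = 189.5 N of static friction.
P = 252 N exceeds that limit, so A slips over B and the interface friction becomes kinetic: f₁ = μ_k N₁ = 0.37×412 = 152 N.
By Newton's third law B feels 152 N forward from A. With B stationary, the floor's static friction on B balances it: f₂ = 152 N (well within μ_s(m_A+m_B)g = 526.7 N).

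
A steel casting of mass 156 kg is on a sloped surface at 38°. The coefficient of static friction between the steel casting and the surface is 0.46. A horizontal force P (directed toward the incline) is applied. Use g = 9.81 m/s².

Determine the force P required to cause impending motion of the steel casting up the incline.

P ≈ 2970 N

At impending motion up the slope, friction acts down-slope at its limit: f = μ_s N.
Perpendicular to the incline: N = m g cos θ + P sin θ.
Along the incline: P cos θ = m g sin θ + μ_s N = m g sin θ + μ_s (m g cos θ + P sin θ).
Solving, P (cos θ − μ_s sin θ) = m g (sin θ + μ_s cos θ), so P = 156×9.81×(sin 38° + 0.46 cos 38°)/(cos 38° − 0.46 sin 38°) = 1530×0.9781/0.5048 = 2970 N.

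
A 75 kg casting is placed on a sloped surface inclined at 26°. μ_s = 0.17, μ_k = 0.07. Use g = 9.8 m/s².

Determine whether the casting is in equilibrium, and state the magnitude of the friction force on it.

N = m g cos θ = 661 N.
Down-slope weight component: m g sin θ = 322 N.
μ_s N = 112 N.
322 > 112 N, so it slides; kinetic friction f = μ_k N = 0.07×661 = 46.2 N.

f ≈ 46.2 N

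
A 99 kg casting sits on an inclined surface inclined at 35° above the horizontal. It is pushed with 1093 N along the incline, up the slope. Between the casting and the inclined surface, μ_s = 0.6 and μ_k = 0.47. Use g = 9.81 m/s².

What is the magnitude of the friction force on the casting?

The normal reaction is N = m g cos θ = 795.6 N.
For equilibrium along the incline the friction force must supply f = m g sin θ − P = 557.1 − 1093 = -535.9 N (positive meaning up-slope).
The static-friction ceiling is μ_s N = 0.6 × 795.6 = 477.3 N.
Since |-535.9| > 477.3 N, static friction cannot hold it; the casting slides up the incline and kinetic friction applies: f = μ_k N = 0.47 × 795.6 = 374 N.

f ≈ 374 N (down the incline)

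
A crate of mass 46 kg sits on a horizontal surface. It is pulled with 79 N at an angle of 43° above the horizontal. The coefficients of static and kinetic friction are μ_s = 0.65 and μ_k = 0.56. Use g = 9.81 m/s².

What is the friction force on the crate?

f ≈ 57.8 N

Vertical equilibrium gives N = m g − P sin α = 397.4 N.
Horizontally, friction must balance P cos α = 57.78 N.
μ_s N = 0.65 × 397.4 = 258.3 N.
57.78 ≤ 258.3 N → static; friction equals the required 57.8 N.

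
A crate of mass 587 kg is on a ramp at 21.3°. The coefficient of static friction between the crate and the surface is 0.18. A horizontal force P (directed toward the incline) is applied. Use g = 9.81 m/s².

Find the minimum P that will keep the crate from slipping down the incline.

The crate tends to slide down (tan θ > μ_s), so at the point of impending slip friction acts up-slope at its limit: f = μ_s N.
Perpendicular to the incline: N = m g cos θ + P sin θ.
Along the incline: P cos θ + μ_s N = m g sin θ, i.e. P cos θ + μ_s (m g cos θ + P sin θ) = m g sin θ.
Solving, P (cos θ + μ_s sin θ) = m g (sin θ − μ_s cos θ), so P = 5760×0.1955/0.9971 = 1130 N.

P_min ≈ 1130 N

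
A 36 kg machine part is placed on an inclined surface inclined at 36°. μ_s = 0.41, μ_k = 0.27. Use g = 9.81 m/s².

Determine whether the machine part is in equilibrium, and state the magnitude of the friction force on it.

f ≈ 77.1 N

N = m g cos θ = 286 N.
Down-slope weight component: m g sin θ = 208 N.
μ_s N = 117 N.
208 > 117 N, so it slides; kinetic friction f = μ_k N = 0.27×286 = 77.1 N.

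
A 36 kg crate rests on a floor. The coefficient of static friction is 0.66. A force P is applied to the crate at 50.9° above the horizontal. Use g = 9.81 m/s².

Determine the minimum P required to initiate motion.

P ≈ 204 N

N = m g − P sin α (the pull lifts the crate).
At impending slip, P cos α = μ_s N = μ_s (m g − P sin α).
Solving: P (cos α + μ_s sin α) = μ_s m g → P = 0.66×353/(cos 50.9° + 0.66 sin 50.9°) = 233/1.143 = 204 N.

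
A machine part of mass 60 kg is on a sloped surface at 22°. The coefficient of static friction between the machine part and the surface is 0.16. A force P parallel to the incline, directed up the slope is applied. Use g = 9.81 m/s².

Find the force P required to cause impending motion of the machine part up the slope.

P ≈ 308 N

At impending motion up the slope, friction acts down-slope at its limit: f = μ_s N.
P is parallel to the surface, so N = m g cos θ = 546 N.
Along the incline: P = m g sin θ + μ_s N = 220 + 0.16×546 = 308 N.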